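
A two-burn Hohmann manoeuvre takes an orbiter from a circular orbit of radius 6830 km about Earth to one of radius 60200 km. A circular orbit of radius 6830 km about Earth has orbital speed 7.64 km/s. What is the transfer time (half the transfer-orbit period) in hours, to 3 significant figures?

t = 8.48 hours

From the circular-orbit relation v² = μ/r at r = 6830 km: μ = v²r = (7.64)² × 6830 = 3.98664×10^5 km³/s².
Semi-major axis of the transfer orbit: a_t = (6830 + 60200)/2 = 33515 km.
Transfer time t = π√(a_t³/μ) = π√((33515)³ / 3.98664×10^5) = 30530 s.
Converting: 30530 s ÷ 3600 s/hour = 8.48 hours.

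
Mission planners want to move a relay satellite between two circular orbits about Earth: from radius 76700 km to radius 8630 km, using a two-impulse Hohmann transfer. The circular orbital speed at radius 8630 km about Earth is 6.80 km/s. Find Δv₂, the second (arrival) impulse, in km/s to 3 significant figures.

From the circular-orbit relation v² = μ/r at r = 8630 km: μ = v²r = (6.80)² × 8630 = 3.99051×10^5 km³/s².
Semi-major axis of the transfer orbit: a_t = (76700 + 8630)/2 = 42665 km.
On the circular orbit at r = 8630 km, v_c = √(μ/r) = 6.800 km/s.
Vis-viva on the transfer ellipse at r = 8630 km gives v_t = √[μ(2/r − 1/a_t)] = 9.117 km/s.
Δv₂ = |v_t − v_c| = |9.117 − 6.800| = 2.317 km/s.

Δv₂ = 2.32 km/s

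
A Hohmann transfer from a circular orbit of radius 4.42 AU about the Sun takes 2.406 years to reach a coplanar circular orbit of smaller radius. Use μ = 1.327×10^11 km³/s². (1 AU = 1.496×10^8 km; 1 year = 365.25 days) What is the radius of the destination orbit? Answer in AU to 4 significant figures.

r₂ = 1.280 AU

In km: r₁ = 4.42 × 1.496×10^8 = 6.61232×10^8 km.
Transfer time t = 2.406 years × 365.25 × 86400 s = 7.59275856×10^7 s, and t = π√(a_t³/μ).
So a_t = (μ t²/π²)^(1/3) = (1.327×10^11 × (7.59275856×10^7)² / π²)^(1/3) = 4.2637×10^8 km.
Since a_t = (r₁ + r₂)/2, r₂ = 2a_t − r₁ = 2×4.2637×10^8 − 6.61232×10^8 = 1.91508×10^8 km.
In AU: r₂ = 1.91508×10^8 / 1.496×10^8 = 1.280 AU.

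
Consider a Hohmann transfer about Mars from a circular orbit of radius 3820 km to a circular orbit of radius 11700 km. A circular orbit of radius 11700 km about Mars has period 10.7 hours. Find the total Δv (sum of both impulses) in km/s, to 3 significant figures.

From Kepler's third law T² = 4π²r³/μ at r = 11700 km, T = 10.7 hours = 10.7 × 3600 s = 38520 s: μ = 4π²r³/T² = 42613.3 km³/s².
Transfer-ellipse semi-major axis a_t = (r₁ + r₂)/2 = (3820 + 11700)/2 = 7760 km.
At r₁ the circular-orbit speed is v₁ = √(μ/r₁) = 3.33996 km/s.
Transfer-orbit speed at r₁ (v² = μ(2/r − 1/a)): v_p = √[μ(2/r₁ − 1/a_t)] = 4.10112 km/s.
First burn Δv₁ = |v_p − v₁| = 0.7612 km/s.
At r₂, v₂ = √(μ/r₂) = 1.9084 km/s.
Transfer-orbit speed at r₂: v_a = √[μ(2/r₂ − 1/a_t)] = 1.3390 km/s.
Second burn Δv₂ = |v₂ − v_a| = 0.5694 km/s.
Δv = Δv₁ + Δv₂ = 0.7612 + 0.5694 = 1.331 km/s.

Δv = 1.33 km/s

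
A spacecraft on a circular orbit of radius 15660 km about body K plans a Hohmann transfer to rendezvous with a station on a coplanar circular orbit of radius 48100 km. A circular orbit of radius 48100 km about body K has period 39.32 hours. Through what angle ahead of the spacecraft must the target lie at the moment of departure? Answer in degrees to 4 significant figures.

From Kepler's third law T² = 4π²r³/μ at r = 48100 km, T = 39.32 hours = 39.32 × 3600 s = 1.41552×10^5 s: μ = 4π²r³/T² = 2.19262×10^5 km³/s².
Semi-major axis of the transfer orbit: a_t = (15660 + 48100)/2 = 31880 km.
The half-period of the transfer ellipse is t = π√(a_t³/μ) = 38190 s.
Target angular speed ω₂ = √(μ/r₂³) = 4.4388×10^-5 rad/s.
Angle swept by the target during transfer: ω₂·t = 1.6952 rad = 97.13°.
The spacecraft traverses 180° on the transfer ellipse, so the target must lead by 180° − 97.13° = 82.87°.

φ = 82.87°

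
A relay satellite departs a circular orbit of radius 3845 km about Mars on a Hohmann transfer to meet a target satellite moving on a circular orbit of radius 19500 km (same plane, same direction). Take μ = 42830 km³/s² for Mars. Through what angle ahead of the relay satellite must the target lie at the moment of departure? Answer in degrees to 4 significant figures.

φ = 96.64°

The Hohmann ellipse has a_t = (r₁ + r₂)/2 = 11672.5 km.
Transfer time t = π√(a_t³/μ) = 19143.5 s.
The target's mean motion on its circular orbit is ω₂ = √(μ/r₂³) = 7.60015×10^-5 rad/s.
Angle swept by the target during transfer: ω₂·t = 1.4549 rad = 83.36°.
Arrival is 180° from departure on the ellipse, so φ = 180° − 83.36° = 96.64°.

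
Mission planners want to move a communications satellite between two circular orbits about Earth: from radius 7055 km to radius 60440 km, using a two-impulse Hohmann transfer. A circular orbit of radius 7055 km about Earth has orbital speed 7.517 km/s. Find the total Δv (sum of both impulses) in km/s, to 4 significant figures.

Δv = 3.937 km/s

From the circular-orbit relation v² = μ/r at r = 7055 km: μ = v²r = (7.517)² × 7055 = 3.98645×10^5 km³/s².
Semi-major axis of the transfer orbit: a_t = (7055 + 60440)/2 = 33747.5 km.
Circular speed at r₁: v₁ = √(μ/r₁) = √(3.98645×10^5/7055) = 7.517 km/s.
Transfer-orbit speed at r₁ (vis-viva equation): v_p = √[μ(2/r₁ − 1/a_t)] = 10.06 km/s.
First burn Δv₁ = |v_p − v₁| = 2.543 km/s.
At r₂, v₂ = √(μ/r₂) = 2.568 km/s.
Transfer-orbit speed at r₂: v_a = √[μ(2/r₂ − 1/a_t)] = 1.174 km/s.
Second burn Δv₂ = |v₂ − v_a| = 1.394 km/s.
Total Δv = Δv₁ + Δv₂ = 3.937 km/s.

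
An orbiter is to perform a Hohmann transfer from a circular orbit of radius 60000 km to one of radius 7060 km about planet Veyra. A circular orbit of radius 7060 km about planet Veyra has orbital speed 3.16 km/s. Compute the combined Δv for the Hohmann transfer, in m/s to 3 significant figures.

From the circular-orbit relation v² = μ/r at r = 7060 km: μ = v²r = (3.16)² × 7060 = 70498.3 km³/s².
The Hohmann ellipse has a_t = (r₁ + r₂)/2 = 33530 km.
Circular speed at r₁: v₁ = √(μ/r₁) = √(70498.3/60000) = 1.084 km/s.
Transfer-orbit speed at r₁ (vis-viva equation): v_a = √[μ(2/r₁ − 1/a_t)] = 0.4974 km/s.
First burn Δv₁ = |v_a − v₁| = 0.5866 km/s.
At r₂, v₂ = √(μ/r₂) = 3.160 km/s.
Transfer-orbit speed at r₂: v_p = √[μ(2/r₂ − 1/a_t)] = 4.227 km/s.
Second burn Δv₂ = |v₂ − v_p| = 1.067 km/s.
Δv = Δv₁ + Δv₂ = 0.5866 + 1.067 = 1.654 km/s.

Δv = 1650 m/s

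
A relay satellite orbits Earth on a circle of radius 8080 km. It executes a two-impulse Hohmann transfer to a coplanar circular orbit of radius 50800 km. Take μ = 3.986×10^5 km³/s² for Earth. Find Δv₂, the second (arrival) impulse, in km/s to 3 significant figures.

The Hohmann ellipse has a_t = (r₁ + r₂)/2 = 29440 km.
On the circular orbit at r = 50800 km, v_c = √(μ/r) = 2.801 km/s.
Vis-viva on the transfer ellipse at r = 50800 km gives v_t = √[μ(2/r − 1/a_t)] = 1.467 km/s.
Δv₂ = |v_t − v_c| = |1.467 − 2.801| = 1.334 km/s.

Δv₂ = 1.33 km/s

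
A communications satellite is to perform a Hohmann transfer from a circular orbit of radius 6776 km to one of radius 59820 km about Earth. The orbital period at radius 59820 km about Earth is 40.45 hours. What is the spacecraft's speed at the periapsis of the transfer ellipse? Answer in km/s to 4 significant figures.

From Kepler's third law T² = 4π²r³/μ at r = 59820 km, T = 40.45 hours = 40.45 × 3600 s = 1.4562×10^5 s: μ = 4π²r³/T² = 3.98526×10^5 km³/s².
Transfer-ellipse semi-major axis a_t = (r₁ + r₂)/2 = (6776 + 59820)/2 = 33298 km.
At periapsis, r = 6776 km.
Applying v² = μ(2/r − 1/a_t): v = 10.28 km/s.

v = 10.28 km/s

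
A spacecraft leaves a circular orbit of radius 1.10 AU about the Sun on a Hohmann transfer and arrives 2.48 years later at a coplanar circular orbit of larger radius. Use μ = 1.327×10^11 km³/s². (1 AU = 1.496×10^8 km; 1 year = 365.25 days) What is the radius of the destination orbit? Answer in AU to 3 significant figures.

r₂ = 4.72 AU

In km: r₁ = 1.10 × 1.496×10^8 = 1.6456×10^8 km.
Transfer time t = 2.48 years × 365.25 × 86400 s = 7.8262848×10^7 s, and t = π√(a_t³/μ).
So a_t = (μ t²/π²)^(1/3) = (1.327×10^11 × (7.8262848×10^7)² / π²)^(1/3) = 4.3507×10^8 km.
Since a_t = (r₁ + r₂)/2, r₂ = 2a_t − r₁ = 2×4.3507×10^8 − 1.6456×10^8 = 7.0558×10^8 km.
In AU: r₂ = 7.0558×10^8 / 1.496×10^8 = 4.72 AU.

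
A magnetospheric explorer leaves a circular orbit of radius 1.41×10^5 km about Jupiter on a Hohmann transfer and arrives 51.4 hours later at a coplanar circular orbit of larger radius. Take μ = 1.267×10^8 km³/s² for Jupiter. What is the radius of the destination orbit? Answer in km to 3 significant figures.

r₂ = 1.38×10^6 km

Transfer time t = 51.4 hours = 1.8504×10^5 s, and t = π√(a_t³/μ).
So a_t = (μ t²/π²)^(1/3) = (1.267×10^8 × (1.8504×10^5)² / π²)^(1/3) = 7.6033×10^5 km.
Since a_t = (r₁ + r₂)/2, r₂ = 2a_t − r₁ = 2×7.6033×10^5 − 1.410×10^5 = 1.37966×10^6 km.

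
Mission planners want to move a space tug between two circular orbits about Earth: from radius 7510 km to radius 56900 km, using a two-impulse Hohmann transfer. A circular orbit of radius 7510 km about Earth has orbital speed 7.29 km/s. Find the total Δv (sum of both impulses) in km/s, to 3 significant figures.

From the circular-orbit relation v² = μ/r at r = 7510 km: μ = v²r = (7.29)² × 7510 = 3.99112×10^5 km³/s².
Semi-major axis of the transfer orbit: a_t = (7510 + 56900)/2 = 32205 km.
At r₁ the circular-orbit speed is v₁ = √(μ/r₁) = 7.29000 km/s.
Transfer-orbit speed at r₁ (vis-viva): v_p = √[μ(2/r₁ − 1/a_t)] = 9.68996 km/s.
First burn Δv₁ = |v_p − v₁| = 2.39996 km/s.
Circular speed at r₂: v₂ = √(μ/r₂) = 2.64845 km/s.
Transfer-orbit speed at r₂: v_a = √[μ(2/r₂ − 1/a_t)] = 1.27894 km/s.
Second burn Δv₂ = |v₂ − v_a| = 1.36951 km/s.
Total Δv = Δv₁ + Δv₂ = 3.769 km/s.

Δv = 3.77 km/s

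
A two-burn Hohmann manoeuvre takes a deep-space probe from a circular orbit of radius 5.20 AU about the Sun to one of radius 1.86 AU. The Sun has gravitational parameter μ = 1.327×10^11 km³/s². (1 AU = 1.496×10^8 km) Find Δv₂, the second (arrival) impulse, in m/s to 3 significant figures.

In km: r₁ = 5.20 × 1.496×10^8 = 7.7792×10^8 km; r₂ = 1.86 × 1.496×10^8 = 2.78256×10^8 km.
Transfer-ellipse semi-major axis a_t = (r₁ + r₂)/2 = (7.7792×10^8 + 2.78256×10^8)/2 = 5.28088×10^8 km.
Circular speed at r = 2.78256×10^8 km: v_c = √(μ/r) = 21.838 km/s.
Vis-viva on the transfer ellipse at r = 2.78256×10^8 km gives v_t = √[μ(2/r − 1/a_t)] = 26.505 km/s.
Δv₂ = |v_t − v_c| = |26.505 − 21.838| = 4.667 km/s.

Δv₂ = 4670 m/s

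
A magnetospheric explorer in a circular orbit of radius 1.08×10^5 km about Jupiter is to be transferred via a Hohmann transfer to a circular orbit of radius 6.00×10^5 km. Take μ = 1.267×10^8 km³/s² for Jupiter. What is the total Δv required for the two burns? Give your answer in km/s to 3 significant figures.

Δv = 16.8 km/s

Semi-major axis of the transfer orbit: a_t = (1.080×10^5 + 6.000×10^5)/2 = 3.540×10^5 km.
Circular speed at r₁: v₁ = √(μ/r₁) = √(1.267×10^8/1.080×10^5) = 34.25 km/s.
Transfer-orbit speed at r₁ (v² = μ(2/r − 1/a)): v_p = √[μ(2/r₁ − 1/a_t)] = 44.59 km/s.
First burn Δv₁ = |v_p − v₁| = 10.340 km/s.
At r₂, v₂ = √(μ/r₂) = 14.53157 km/s.
Transfer-orbit speed at r₂: v_a = √[μ(2/r₂ − 1/a_t)] = 8.026439 km/s.
Second burn Δv₂ = |v₂ − v_a| = 6.5051 km/s.
Δv = Δv₁ + Δv₂ = 10.340 + 6.5051 = 16.85 km/s.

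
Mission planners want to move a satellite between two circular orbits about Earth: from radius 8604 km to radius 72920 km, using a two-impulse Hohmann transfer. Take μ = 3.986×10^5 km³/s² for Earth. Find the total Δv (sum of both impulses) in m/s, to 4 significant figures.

Transfer-ellipse semi-major axis a_t = (r₁ + r₂)/2 = (8604 + 72920)/2 = 40762 km.
Circular speed at r₁: v₁ = √(μ/r₁) = √(3.986×10^5/8604) = 6.8064 km/s.
On the transfer ellipse at r₁, vis-viva equation gives v_p = √[μ(2/r₁ − 1/a_t)] = 9.1036 km/s.
First burn Δv₁ = |v_p − v₁| = 2.297 km/s.
Circular speed at r₂: v₂ = √(μ/r₂) = 2.338 km/s.
Transfer-orbit speed at r₂: v_a = √[μ(2/r₂ − 1/a_t)] = 1.074 km/s.
Second burn Δv₂ = |v₂ − v_a| = 1.264 km/s.
Total Δv = Δv₁ + Δv₂ = 3.561 km/s.

Δv = 3561 m/s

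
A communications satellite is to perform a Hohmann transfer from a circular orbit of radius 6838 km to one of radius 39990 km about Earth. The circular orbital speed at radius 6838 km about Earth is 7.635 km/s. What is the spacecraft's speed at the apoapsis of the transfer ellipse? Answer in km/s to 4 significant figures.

v = 1.706 km/s

From the circular-orbit relation v² = μ/r at r = 6838 km: μ = v²r = (7.635)² × 6838 = 3.98609×10^5 km³/s².
The Hohmann ellipse has a_t = (r₁ + r₂)/2 = 23414 km.
At apoapsis, r = 39990 km.
From the vis-viva equation, v = √[μ(2/r − 1/a_t)] = 1.706 km/s.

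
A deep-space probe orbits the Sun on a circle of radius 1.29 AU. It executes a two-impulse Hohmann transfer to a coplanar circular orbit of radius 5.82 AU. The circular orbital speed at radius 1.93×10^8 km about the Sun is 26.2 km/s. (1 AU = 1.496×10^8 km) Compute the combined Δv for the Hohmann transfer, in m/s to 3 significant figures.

Δv = 12200 m/s

From the circular-orbit relation v² = μ/r at r = 1.93×10^8 km: μ = v²r = (26.2)² × 1.93×10^8 = 1.32483×10^11 km³/s².
In km: r₁ = 1.29 × 1.496×10^8 = 1.92984×10^8 km; r₂ = 5.82 × 1.496×10^8 = 8.70672×10^8 km.
Transfer-ellipse semi-major axis a_t = (r₁ + r₂)/2 = (1.92984×10^8 + 8.70672×10^8)/2 = 5.31828×10^8 km.
Circular speed at r₁: v₁ = √(μ/r₁) = √(1.32483×10^11/1.92984×10^8) = 26.201 km/s.
Transfer-orbit speed at r₁ (vis-viva equation): v_p = √[μ(2/r₁ − 1/a_t)] = 33.524 km/s.
First burn Δv₁ = |v_p − v₁| = 7.323 km/s.
Circular speed at r₂: v₂ = √(μ/r₂) = 12.3354 km/s.
Transfer-orbit speed at r₂: v_a = √[μ(2/r₂ − 1/a_t)] = 7.43067 km/s.
Second burn Δv₂ = |v₂ − v_a| = 4.905 km/s.
Δv = Δv₁ + Δv₂ = 7.323 + 4.905 = 12.23 km/s.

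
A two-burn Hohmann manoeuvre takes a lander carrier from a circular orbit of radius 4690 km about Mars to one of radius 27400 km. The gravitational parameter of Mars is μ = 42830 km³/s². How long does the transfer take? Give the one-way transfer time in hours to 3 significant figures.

Transfer-ellipse semi-major axis a_t = (r₁ + r₂)/2 = (4690 + 27400)/2 = 16045 km.
Half the transfer-orbit period gives t = π√(a_t³/μ) = 30850 s.
Converting: 30850 s ÷ 3600 s/hour = 8.57 hours.

t = 8.57 hours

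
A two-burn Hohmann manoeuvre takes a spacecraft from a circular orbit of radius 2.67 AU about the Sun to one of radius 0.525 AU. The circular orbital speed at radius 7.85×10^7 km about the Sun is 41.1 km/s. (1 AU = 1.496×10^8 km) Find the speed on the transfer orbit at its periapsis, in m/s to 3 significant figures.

From the circular-orbit relation v² = μ/r at r = 7.85×10^7 km: μ = v²r = (41.1)² × 7.85×10^7 = 1.32603×10^11 km³/s².
In km: r₁ = 2.67 × 1.496×10^8 = 3.99432×10^8 km; r₂ = 0.525 × 1.496×10^8 = 7.854×10^7 km.
Transfer-ellipse semi-major axis a_t = (r₁ + r₂)/2 = (3.99432×10^8 + 7.854×10^7)/2 = 2.38986×10^8 km.
At periapsis, r = 7.854×10^7 km.
Vis-viva: v = √[μ(2/r − 1/a_t)] = √[1.32603×10^11 × (2/7.854×10^7 − 1/2.38986×10^8)] = 53.12 km/s.

v = 53100 m/s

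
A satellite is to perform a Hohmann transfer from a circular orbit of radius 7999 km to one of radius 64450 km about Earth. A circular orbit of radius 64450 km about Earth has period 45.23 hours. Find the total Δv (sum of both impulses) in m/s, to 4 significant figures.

From Kepler's third law T² = 4π²r³/μ at r = 64450 km, T = 45.23 hours = 45.23 × 3600 s = 1.62828×10^5 s: μ = 4π²r³/T² = 3.98630×10^5 km³/s².
Semi-major axis of the transfer orbit: a_t = (7999 + 64450)/2 = 36224.5 km.
Circular speed at r₁: v₁ = √(μ/r₁) = √(3.98630×10^5/7999) = 7.059 km/s.
Transfer-orbit speed at r₁ (vis-viva): v_p = √[μ(2/r₁ − 1/a_t)] = 9.416 km/s.
First burn Δv₁ = |v_p − v₁| = 2.357 km/s.
At r₂, v₂ = √(μ/r₂) = 2.487 km/s.
Transfer-orbit speed at r₂: v_a = √[μ(2/r₂ − 1/a_t)] = 1.169 km/s.
Second burn Δv₂ = |v₂ − v_a| = 1.318 km/s.
Total Δv = Δv₁ + Δv₂ = 3.675 km/s.

Δv = 3675 m/s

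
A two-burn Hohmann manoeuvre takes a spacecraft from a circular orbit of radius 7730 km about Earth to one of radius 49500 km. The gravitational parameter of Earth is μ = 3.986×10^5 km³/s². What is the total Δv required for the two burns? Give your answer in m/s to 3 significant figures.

Δv = 3630 m/s

Transfer-ellipse semi-major axis a_t = (r₁ + r₂)/2 = (7730 + 49500)/2 = 28615 km.
At r₁ the circular-orbit speed is v₁ = √(μ/r₁) = 7.181 km/s.
Transfer-orbit speed at r₁ (v² = μ(2/r − 1/a)): v_p = √[μ(2/r₁ − 1/a_t)] = 9.445 km/s.
First burn Δv₁ = |v_p − v₁| = 2.264 km/s.
Circular speed at r₂: v₂ = √(μ/r₂) = 2.838 km/s.
Transfer-orbit speed at r₂: v_a = √[μ(2/r₂ − 1/a_t)] = 1.475 km/s.
Second burn Δv₂ = |v₂ − v_a| = 1.363 km/s.
Total Δv = Δv₁ + Δv₂ = 3.627 km/s.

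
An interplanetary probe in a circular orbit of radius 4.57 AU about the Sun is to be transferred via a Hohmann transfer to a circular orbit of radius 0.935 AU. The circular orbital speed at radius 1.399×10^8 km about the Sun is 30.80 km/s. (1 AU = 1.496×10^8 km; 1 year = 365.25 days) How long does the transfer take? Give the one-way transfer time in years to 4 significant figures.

t = 2.283 years

From the circular-orbit relation v² = μ/r at r = 1.399×10^8 km: μ = v²r = (30.80)² × 1.399×10^8 = 1.32715×10^11 km³/s².
In km: r₁ = 4.57 × 1.496×10^8 = 6.83672×10^8 km; r₂ = 0.935 × 1.496×10^8 = 1.39876×10^8 km.
Transfer-ellipse semi-major axis a_t = (r₁ + r₂)/2 = (6.83672×10^8 + 1.39876×10^8)/2 = 4.11774×10^8 km.
By Kepler's third law the transfer-orbit period is T = 2π√(a_t³/μ), so t = T/2 = 7.206×10^7 s.
Converting: 7.206×10^7 s ÷ 3.15576×10^7 s/year (365.25 × 86400) = 2.283 years.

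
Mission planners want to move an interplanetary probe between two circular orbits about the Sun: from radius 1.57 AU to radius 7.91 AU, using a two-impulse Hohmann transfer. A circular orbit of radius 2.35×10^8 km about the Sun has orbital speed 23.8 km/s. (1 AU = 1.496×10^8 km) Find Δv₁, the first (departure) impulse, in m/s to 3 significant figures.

From the circular-orbit relation v² = μ/r at r = 2.35×10^8 km: μ = v²r = (23.8)² × 2.35×10^8 = 1.33113×10^11 km³/s².
In km: r₁ = 1.57 × 1.496×10^8 = 2.34872×10^8 km; r₂ = 7.91 × 1.496×10^8 = 1.183336×10^9 km.
Semi-major axis of the transfer orbit: a_t = (2.34872×10^8 + 1.183336×10^9)/2 = 7.09104×10^8 km.
Circular speed at r = 2.34872×10^8 km: v_c = √(μ/r) = 23.806 km/s.
Transfer-orbit speed at the same r (vis-viva, a = a_t): v_t = √[μ(2/r − 1/a_t)] = 30.753 km/s.
Δv₁ = |v_t − v_c| = |30.753 − 23.806| = 6.947 km/s.

Δv₁ = 6950 m/s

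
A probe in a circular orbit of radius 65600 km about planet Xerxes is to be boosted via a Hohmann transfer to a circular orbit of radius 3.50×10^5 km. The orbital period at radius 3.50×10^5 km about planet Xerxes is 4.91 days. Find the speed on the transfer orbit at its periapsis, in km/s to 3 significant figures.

From Kepler's third law T² = 4π²r³/μ at r = 3.50×10^5 km, T = 4.91 days = 4.91 × 86400 s = 4.24224×10^5 s: μ = 4π²r³/T² = 9.40532×10^6 km³/s².
The Hohmann ellipse has a_t = (r₁ + r₂)/2 = 2.078×10^5 km.
The periapsis of the transfer ellipse is at r = 65600 km.
Applying v² = μ(2/r − 1/a_t): v = 15.54 km/s.

v = 15.5 km/s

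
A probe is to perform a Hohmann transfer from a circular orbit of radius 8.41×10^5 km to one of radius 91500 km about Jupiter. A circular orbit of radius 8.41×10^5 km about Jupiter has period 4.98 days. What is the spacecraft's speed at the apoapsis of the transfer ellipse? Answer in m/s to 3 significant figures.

v = 5440 m/s

From Kepler's third law T² = 4π²r³/μ at r = 8.41×10^5 km, T = 4.98 days = 4.98 × 86400 s = 4.30272×10^5 s: μ = 4π²r³/T² = 1.26842×10^8 km³/s².
Transfer-ellipse semi-major axis a_t = (r₁ + r₂)/2 = (8.410×10^5 + 91500)/2 = 4.6625×10^5 km.
The apoapsis of the transfer ellipse is at r = 8.410×10^5 km.
Applying v² = μ(2/r − 1/a_t): v = 5.440 km/s.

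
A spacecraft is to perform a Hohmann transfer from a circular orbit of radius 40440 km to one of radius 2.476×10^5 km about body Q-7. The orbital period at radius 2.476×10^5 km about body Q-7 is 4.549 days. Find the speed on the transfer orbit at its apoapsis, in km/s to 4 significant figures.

v = 2.097 km/s

From Kepler's third law T² = 4π²r³/μ at r = 2.476×10^5 km, T = 4.549 days = 4.549 × 86400 s = 3.930336×10^5 s: μ = 4π²r³/T² = 3.87929×10^6 km³/s².
The Hohmann ellipse has a_t = (r₁ + r₂)/2 = 1.4402×10^5 km.
The apoapsis of the transfer ellipse is at r = 2.476×10^5 km.
From the vis-viva equation, v = √[μ(2/r − 1/a_t)] = 2.097 km/s.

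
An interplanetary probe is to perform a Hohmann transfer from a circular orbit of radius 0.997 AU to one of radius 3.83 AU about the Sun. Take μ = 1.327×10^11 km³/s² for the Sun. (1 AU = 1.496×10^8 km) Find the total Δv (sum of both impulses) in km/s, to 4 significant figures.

Δv = 13.18 km/s

In km: r₁ = 0.997 × 1.496×10^8 = 1.491512×10^8 km; r₂ = 3.83 × 1.496×10^8 = 5.72968×10^8 km.
Semi-major axis of the transfer orbit: a_t = (1.491512×10^8 + 5.72968×10^8)/2 = 3.610596×10^8 km.
At r₁ the circular-orbit speed is v₁ = √(μ/r₁) = 29.828 km/s.
On the transfer ellipse at r₁, vis-viva gives v_p = √[μ(2/r₁ − 1/a_t)] = 37.575 km/s.
First burn Δv₁ = |v_p − v₁| = 7.747 km/s.
At r₂, v₂ = √(μ/r₂) = 15.218 km/s.
Transfer-orbit speed at r₂: v_a = √[μ(2/r₂ − 1/a_t)] = 9.7812 km/s.
Second burn Δv₂ = |v₂ − v_a| = 5.437 km/s.
Total Δv = Δv₁ + Δv₂ = 13.18 km/s.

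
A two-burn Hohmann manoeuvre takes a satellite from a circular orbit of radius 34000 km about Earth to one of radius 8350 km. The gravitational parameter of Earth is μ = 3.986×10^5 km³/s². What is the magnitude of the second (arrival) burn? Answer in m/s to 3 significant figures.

Δv₂ = 1850 m/s

Transfer-ellipse semi-major axis a_t = (r₁ + r₂)/2 = (34000 + 8350)/2 = 21175 km.
On the circular orbit at r = 8350 km, v_c = √(μ/r) = 6.909 km/s.
Vis-viva on the transfer ellipse at r = 8350 km gives v_t = √[μ(2/r − 1/a_t)] = 8.755 km/s.
Δv₂ = |v_t − v_c| = |8.755 − 6.909| = 1.846 km/s.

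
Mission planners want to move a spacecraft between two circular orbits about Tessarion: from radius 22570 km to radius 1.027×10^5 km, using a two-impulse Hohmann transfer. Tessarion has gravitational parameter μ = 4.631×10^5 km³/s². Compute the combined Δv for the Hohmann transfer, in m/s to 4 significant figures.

Δv = 2119 m/s

Semi-major axis of the transfer orbit: a_t = (22570 + 1.027×10^5)/2 = 62635 km.
Circular speed at r₁: v₁ = √(μ/r₁) = √(4.631×10^5/22570) = 4.529723 km/s.
Transfer-orbit speed at r₁ (v² = μ(2/r − 1/a)): v_p = √[μ(2/r₁ − 1/a_t)] = 5.800271 km/s.
First burn Δv₁ = |v_p − v₁| = 1.2705 km/s.
Circular speed at r₂: v₂ = √(μ/r₂) = 2.1235 km/s.
Transfer-orbit speed at r₂: v_a = √[μ(2/r₂ − 1/a_t)] = 1.2747 km/s.
Second burn Δv₂ = |v₂ − v_a| = 0.84880 km/s.
Total Δv = Δv₁ + Δv₂ = 2.119 km/s.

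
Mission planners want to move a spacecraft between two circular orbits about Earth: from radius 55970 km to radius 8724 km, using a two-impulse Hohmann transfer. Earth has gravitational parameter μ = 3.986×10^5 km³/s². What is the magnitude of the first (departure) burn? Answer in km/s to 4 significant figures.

Semi-major axis of the transfer orbit: a_t = (55970 + 8724)/2 = 32347 km.
On the circular orbit at r = 55970 km, v_c = √(μ/r) = 2.669 km/s.
Transfer-orbit speed at the same r (vis-viva, a = a_t): v_t = √[μ(2/r − 1/a_t)] = 1.386 km/s.
Δv₁ = |v_t − v_c| = |1.386 − 2.669| = 1.283 km/s.

Δv₁ = 1.283 km/s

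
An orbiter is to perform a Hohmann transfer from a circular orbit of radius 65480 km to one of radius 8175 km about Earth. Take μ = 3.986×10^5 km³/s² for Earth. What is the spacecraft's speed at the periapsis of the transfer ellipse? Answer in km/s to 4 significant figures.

The Hohmann ellipse has a_t = (r₁ + r₂)/2 = 36827.5 km.
At periapsis, r = 8175 km.
From the vis-viva equation, v = √[μ(2/r − 1/a_t)] = 9.311 km/s.

v = 9.311 km/s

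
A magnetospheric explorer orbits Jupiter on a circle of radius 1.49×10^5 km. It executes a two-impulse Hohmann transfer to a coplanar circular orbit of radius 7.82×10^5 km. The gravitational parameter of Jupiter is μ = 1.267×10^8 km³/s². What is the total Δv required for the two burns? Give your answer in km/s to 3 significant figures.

Semi-major axis of the transfer orbit: a_t = (1.490×10^5 + 7.820×10^5)/2 = 4.655×10^5 km.
At r₁ the circular-orbit speed is v₁ = √(μ/r₁) = 29.1605 km/s.
Transfer-orbit speed at r₁ (v² = μ(2/r − 1/a)): v_p = √[μ(2/r₁ − 1/a_t)] = 37.7954 km/s.
First burn Δv₁ = |v_p − v₁| = 8.635 km/s.
At r₂, v₂ = √(μ/r₂) = 12.7287 km/s.
Transfer-orbit speed at r₂: v_a = √[μ(2/r₂ − 1/a_t)] = 7.20142 km/s.
Second burn Δv₂ = |v₂ − v_a| = 5.527 km/s.
Total Δv = Δv₁ + Δv₂ = 14.16 km/s.

Δv = 14.2 km/s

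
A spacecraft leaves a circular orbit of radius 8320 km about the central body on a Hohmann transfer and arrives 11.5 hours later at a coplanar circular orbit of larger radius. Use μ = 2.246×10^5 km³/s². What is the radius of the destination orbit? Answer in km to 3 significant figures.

Transfer time t = 11.5 hours = 41400 s, and t = π√(a_t³/μ).
So a_t = (μ t²/π²)^(1/3) = (2.246×10^5 × (41400)² / π²)^(1/3) = 33913 km.
Since a_t = (r₁ + r₂)/2, r₂ = 2a_t − r₁ = 2×33913 − 8320 = 59506 km.

r₂ = 59500 km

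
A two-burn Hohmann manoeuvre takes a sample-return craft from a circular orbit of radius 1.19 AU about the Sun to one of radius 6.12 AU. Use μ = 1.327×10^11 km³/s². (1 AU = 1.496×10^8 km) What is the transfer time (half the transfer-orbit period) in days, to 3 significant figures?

In km: r₁ = 1.19 × 1.496×10^8 = 1.78024×10^8 km; r₂ = 6.12 × 1.496×10^8 = 9.15552×10^8 km.
Transfer-ellipse semi-major axis a_t = (r₁ + r₂)/2 = (1.78024×10^8 + 9.15552×10^8)/2 = 5.46788×10^8 km.
By Kepler's third law the transfer-orbit period is T = 2π√(a_t³/μ), so t = T/2 = 1.103×10^8 s.
Converting: 1.103×10^8 s ÷ 86400 s/day = 1280 days.

t = 1280 days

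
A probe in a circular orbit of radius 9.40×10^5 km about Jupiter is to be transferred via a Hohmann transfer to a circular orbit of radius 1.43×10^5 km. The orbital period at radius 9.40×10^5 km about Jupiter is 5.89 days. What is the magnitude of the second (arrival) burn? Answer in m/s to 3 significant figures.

From Kepler's third law T² = 4π²r³/μ at r = 9.40×10^5 km, T = 5.89 days = 5.89 × 86400 s = 5.08896×10^5 s: μ = 4π²r³/T² = 1.26615×10^8 km³/s².
Semi-major axis of the transfer orbit: a_t = (9.400×10^5 + 1.430×10^5)/2 = 5.415×10^5 km.
Circular speed at r = 1.430×10^5 km: v_c = √(μ/r) = 29.756 km/s.
Vis-viva on the transfer ellipse at r = 1.430×10^5 km gives v_t = √[μ(2/r − 1/a_t)] = 39.205 km/s.
Δv₂ = |v_t − v_c| = |39.205 − 29.756| = 9.449 km/s.

Δv₂ = 9450 m/s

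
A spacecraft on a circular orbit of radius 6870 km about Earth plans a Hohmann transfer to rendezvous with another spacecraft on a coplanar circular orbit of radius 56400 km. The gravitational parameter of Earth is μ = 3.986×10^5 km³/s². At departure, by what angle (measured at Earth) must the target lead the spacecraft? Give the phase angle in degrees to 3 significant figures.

φ = 104°

Semi-major axis of the transfer orbit: a_t = (6870 + 56400)/2 = 31635 km.
Transfer time t = π√(a_t³/μ) = 27998 s.
The target's mean motion on its circular orbit is ω₂ = √(μ/r₂³) = 4.7136×10^-5 rad/s.
Angle swept by the target during transfer: ω₂·t = 1.3197 rad = 75.61°.
Arrival is 180° from departure on the ellipse, so φ = 180° − 75.61° = 104°.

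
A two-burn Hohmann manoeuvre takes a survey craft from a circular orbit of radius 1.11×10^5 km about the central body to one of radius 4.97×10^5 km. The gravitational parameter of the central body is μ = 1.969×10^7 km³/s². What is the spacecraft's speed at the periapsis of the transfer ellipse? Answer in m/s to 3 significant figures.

The Hohmann ellipse has a_t = (r₁ + r₂)/2 = 3.040×10^5 km.
The periapsis of the transfer ellipse is at r = 1.110×10^5 km.
From the vis-viva equation, v = √[μ(2/r − 1/a_t)] = 17.03 km/s.

v = 17000 m/s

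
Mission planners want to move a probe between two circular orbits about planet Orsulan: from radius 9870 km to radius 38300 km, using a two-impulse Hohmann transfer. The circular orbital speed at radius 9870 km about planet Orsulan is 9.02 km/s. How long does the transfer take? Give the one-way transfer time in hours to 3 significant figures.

From the circular-orbit relation v² = μ/r at r = 9870 km: μ = v²r = (9.02)² × 9870 = 8.03027×10^5 km³/s².
The Hohmann ellipse has a_t = (r₁ + r₂)/2 = 24085 km.
By Kepler's third law the transfer-orbit period is T = 2π√(a_t³/μ), so t = T/2 = 13100 s.
Converting: 13100 s ÷ 3600 s/hour = 3.64 hours.

t = 3.64 hours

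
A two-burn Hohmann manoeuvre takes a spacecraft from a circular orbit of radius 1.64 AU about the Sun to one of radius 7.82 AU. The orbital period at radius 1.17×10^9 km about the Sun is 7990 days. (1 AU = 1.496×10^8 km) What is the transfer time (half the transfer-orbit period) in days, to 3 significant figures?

t = 1880 days

From Kepler's third law T² = 4π²r³/μ at r = 1.17×10^9 km, T = 7990 days = 7990 × 86400 s = 6.90336×10^8 s: μ = 4π²r³/T² = 1.32677×10^11 km³/s².
In km: r₁ = 1.64 × 1.496×10^8 = 2.45344×10^8 km; r₂ = 7.82 × 1.496×10^8 = 1.169872×10^9 km.
Semi-major axis of the transfer orbit: a_t = (2.45344×10^8 + 1.169872×10^9)/2 = 7.07608×10^8 km.
Transfer time t = π√(a_t³/μ) = π√((7.07608×10^8)³ / 1.32677×10^11) = 1.623×10^8 s.
Converting: 1.623×10^8 s ÷ 86400 s/day = 1880 days.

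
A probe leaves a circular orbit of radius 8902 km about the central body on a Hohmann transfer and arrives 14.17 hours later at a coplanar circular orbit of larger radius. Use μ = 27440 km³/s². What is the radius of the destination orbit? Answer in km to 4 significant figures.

Transfer time t = 14.17 hours = 51012 s, and t = π√(a_t³/μ).
So a_t = (μ t²/π²)^(1/3) = (27440 × (51012)² / π²)^(1/3) = 19341 km.
Since a_t = (r₁ + r₂)/2, r₂ = 2a_t − r₁ = 2×19341 − 8902 = 29780 km.

r₂ = 29780 km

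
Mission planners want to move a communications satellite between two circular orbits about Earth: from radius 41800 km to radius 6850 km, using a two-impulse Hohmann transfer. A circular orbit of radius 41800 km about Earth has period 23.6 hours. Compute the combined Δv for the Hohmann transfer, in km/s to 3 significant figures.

Δv = 3.82 km/s

From Kepler's third law T² = 4π²r³/μ at r = 41800 km, T = 23.6 hours = 23.6 × 3600 s = 84960 s: μ = 4π²r³/T² = 3.99447×10^5 km³/s².
Semi-major axis of the transfer orbit: a_t = (41800 + 6850)/2 = 24325 km.
At r₁ the circular-orbit speed is v₁ = √(μ/r₁) = 3.091 km/s.
Transfer-orbit speed at r₁ (v² = μ(2/r − 1/a)): v_a = √[μ(2/r₁ − 1/a_t)] = 1.640 km/s.
First burn Δv₁ = |v_a − v₁| = 1.451 km/s.
Circular speed at r₂: v₂ = √(μ/r₂) = 7.636 km/s.
Transfer-orbit speed at r₂: v_p = √[μ(2/r₂ − 1/a_t)] = 10.01 km/s.
Second burn Δv₂ = |v₂ − v_p| = 2.374 km/s.
Total Δv = Δv₁ + Δv₂ = 3.825 km/s.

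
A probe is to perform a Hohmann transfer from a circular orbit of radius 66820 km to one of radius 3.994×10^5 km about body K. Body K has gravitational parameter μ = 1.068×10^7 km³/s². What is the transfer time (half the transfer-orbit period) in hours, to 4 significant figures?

t = 30.05 hours

The Hohmann ellipse has a_t = (r₁ + r₂)/2 = 2.3311×10^5 km.
Transfer time t = π√(a_t³/μ) = π√((2.3311×10^5)³ / 1.068×10^7) = 1.0819×10^5 s.
Converting: 1.0819×10^5 s ÷ 3600 s/hour = 30.05 hours.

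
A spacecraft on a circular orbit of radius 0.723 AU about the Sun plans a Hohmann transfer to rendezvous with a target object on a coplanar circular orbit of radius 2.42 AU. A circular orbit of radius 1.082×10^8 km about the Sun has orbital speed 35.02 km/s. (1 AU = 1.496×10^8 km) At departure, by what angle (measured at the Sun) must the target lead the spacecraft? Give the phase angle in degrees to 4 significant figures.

From the circular-orbit relation v² = μ/r at r = 1.082×10^8 km: μ = v²r = (35.02)² × 1.082×10^8 = 1.32697×10^11 km³/s².
In km: r₁ = 0.723 × 1.496×10^8 = 1.081608×10^8 km; r₂ = 2.42 × 1.496×10^8 = 3.62032×10^8 km.
Transfer-ellipse semi-major axis a_t = (r₁ + r₂)/2 = (1.081608×10^8 + 3.62032×10^8)/2 = 2.350964×10^8 km.
Transfer time t = π√(a_t³/μ) = 3.109×10^7 s.
The target's mean motion on its circular orbit is ω₂ = √(μ/r₂³) = 5.288×10^-8 rad/s.
Angle swept by the target during transfer: ω₂·t = 1.644 rad = 94.19°.
Arrival is 180° from departure on the ellipse, so φ = 180° − 94.19° = 85.81°.

φ = 85.81°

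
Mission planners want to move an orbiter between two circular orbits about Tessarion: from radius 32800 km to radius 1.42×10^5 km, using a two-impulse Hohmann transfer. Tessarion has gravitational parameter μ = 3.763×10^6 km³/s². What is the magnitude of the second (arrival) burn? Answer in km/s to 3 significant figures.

Δv₂ = 1.99 km/s

The Hohmann ellipse has a_t = (r₁ + r₂)/2 = 87400 km.
On the circular orbit at r = 1.420×10^5 km, v_c = √(μ/r) = 5.148 km/s.
Vis-viva on the transfer ellipse at r = 1.420×10^5 km gives v_t = √[μ(2/r − 1/a_t)] = 3.154 km/s.
Δv₂ = |v_t − v_c| = |3.154 − 5.148| = 1.994 km/s.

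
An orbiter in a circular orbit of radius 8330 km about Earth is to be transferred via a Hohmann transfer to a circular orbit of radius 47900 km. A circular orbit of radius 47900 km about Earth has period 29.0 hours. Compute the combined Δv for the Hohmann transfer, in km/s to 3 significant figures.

Δv = 3.42 km/s

From Kepler's third law T² = 4π²r³/μ at r = 47900 km, T = 29.0 hours = 29.0 × 3600 s = 1.044×10^5 s: μ = 4π²r³/T² = 3.98075×10^5 km³/s².
Transfer-ellipse semi-major axis a_t = (r₁ + r₂)/2 = (8330 + 47900)/2 = 28115 km.
Circular speed at r₁: v₁ = √(μ/r₁) = √(3.98075×10^5/8330) = 6.913 km/s.
On the transfer ellipse at r₁, vis-viva gives v_p = √[μ(2/r₁ − 1/a_t)] = 9.023 km/s.
First burn Δv₁ = |v_p − v₁| = 2.110 km/s.
Circular speed at r₂: v₂ = √(μ/r₂) = 2.883 km/s.
Transfer-orbit speed at r₂: v_a = √[μ(2/r₂ − 1/a_t)] = 1.569 km/s.
Second burn Δv₂ = |v₂ − v_a| = 1.314 km/s.
Total Δv = Δv₁ + Δv₂ = 3.424 km/s.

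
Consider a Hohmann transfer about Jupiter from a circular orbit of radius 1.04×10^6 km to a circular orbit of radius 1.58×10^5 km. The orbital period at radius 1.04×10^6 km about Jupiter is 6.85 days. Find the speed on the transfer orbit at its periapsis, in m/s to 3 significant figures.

v = 37300 m/s

From Kepler's third law T² = 4π²r³/μ at r = 1.04×10^6 km, T = 6.85 days = 6.85 × 86400 s = 5.9184×10^5 s: μ = 4π²r³/T² = 1.26780×10^8 km³/s².
Semi-major axis of the transfer orbit: a_t = (1.040×10^6 + 1.580×10^5)/2 = 5.990×10^5 km.
The periapsis of the transfer ellipse is at r = 1.580×10^5 km.
From the vis-viva equation, v = √[μ(2/r − 1/a_t)] = 37.33 km/s.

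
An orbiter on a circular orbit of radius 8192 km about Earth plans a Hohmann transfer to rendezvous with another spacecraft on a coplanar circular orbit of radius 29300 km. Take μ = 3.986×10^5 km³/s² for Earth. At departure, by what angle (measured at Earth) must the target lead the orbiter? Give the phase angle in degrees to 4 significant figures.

φ = 87.88°

Semi-major axis of the transfer orbit: a_t = (8192 + 29300)/2 = 18746 km.
Transfer time t = π√(a_t³/μ) = 12771.57 s.
The target's mean motion on its circular orbit is ω₂ = √(μ/r₂³) = 1.258830×10^-4 rad/s.
Angle swept by the target during transfer: ω₂·t = 1.60772 rad = 92.12°.
Arrival is 180° from departure on the ellipse, so φ = 180° − 92.12° = 87.88°.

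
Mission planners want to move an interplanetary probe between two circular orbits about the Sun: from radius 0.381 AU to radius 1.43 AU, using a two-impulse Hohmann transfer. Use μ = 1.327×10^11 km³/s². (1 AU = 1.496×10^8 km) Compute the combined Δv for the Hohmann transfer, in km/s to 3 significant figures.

Δv = 21.1 km/s

In km: r₁ = 0.381 × 1.496×10^8 = 5.69976×10^7 km; r₂ = 1.43 × 1.496×10^8 = 2.13928×10^8 km.
Semi-major axis of the transfer orbit: a_t = (5.69976×10^7 + 2.13928×10^8)/2 = 1.354628×10^8 km.
Circular speed at r₁: v₁ = √(μ/r₁) = √(1.327×10^11/5.69976×10^7) = 48.251 km/s.
Transfer-orbit speed at r₁ (vis-viva equation): v_p = √[μ(2/r₁ − 1/a_t)] = 60.636 km/s.
First burn Δv₁ = |v_p − v₁| = 12.385 km/s.
At r₂, v₂ = √(μ/r₂) = 24.9059 km/s.
Transfer-orbit speed at r₂: v_a = √[μ(2/r₂ − 1/a_t)] = 16.1555 km/s.
Second burn Δv₂ = |v₂ − v_a| = 8.7504 km/s.
Δv = Δv₁ + Δv₂ = 12.385 + 8.7504 = 21.14 km/s.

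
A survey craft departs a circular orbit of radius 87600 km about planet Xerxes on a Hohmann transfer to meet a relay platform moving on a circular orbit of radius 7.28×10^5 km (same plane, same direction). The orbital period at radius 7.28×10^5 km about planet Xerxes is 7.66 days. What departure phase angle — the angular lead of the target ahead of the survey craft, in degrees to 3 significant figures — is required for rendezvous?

φ = 105°

From Kepler's third law T² = 4π²r³/μ at r = 7.28×10^5 km, T = 7.66 days = 7.66 × 86400 s = 6.61824×10^5 s: μ = 4π²r³/T² = 3.47751×10^7 km³/s².
Semi-major axis of the transfer orbit: a_t = (87600 + 7.280×10^5)/2 = 4.078×10^5 km.
Transfer time t = π√(a_t³/μ) = 1.387351×10^5 s.
Target angular speed ω₂ = √(μ/r₂³) = 9.493740×10^-6 rad/s.
Angle swept by the target during transfer: ω₂·t = 1.317115 rad = 75.47°.
Arrival is 180° from departure on the ellipse, so φ = 180° − 75.47° = 105°.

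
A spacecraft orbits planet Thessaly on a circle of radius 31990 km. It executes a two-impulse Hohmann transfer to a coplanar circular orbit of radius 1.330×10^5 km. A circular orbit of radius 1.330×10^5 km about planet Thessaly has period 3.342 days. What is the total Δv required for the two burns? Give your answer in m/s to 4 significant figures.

Δv = 2684 m/s

From Kepler's third law T² = 4π²r³/μ at r = 1.330×10^5 km, T = 3.342 days = 3.342 × 86400 s = 2.887488×10^5 s: μ = 4π²r³/T² = 1.11397×10^6 km³/s².
The Hohmann ellipse has a_t = (r₁ + r₂)/2 = 82495 km.
Circular speed at r₁: v₁ = √(μ/r₁) = √(1.11397×10^6/31990) = 5.901 km/s.
On the transfer ellipse at r₁, vis-viva gives v_p = √[μ(2/r₁ − 1/a_t)] = 7.493 km/s.
First burn Δv₁ = |v_p − v₁| = 1.592 km/s.
At r₂, v₂ = √(μ/r₂) = 2.894 km/s.
Transfer-orbit speed at r₂: v_a = √[μ(2/r₂ − 1/a_t)] = 1.802 km/s.
Second burn Δv₂ = |v₂ − v_a| = 1.092 km/s.
Total Δv = Δv₁ + Δv₂ = 2.684 km/s.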